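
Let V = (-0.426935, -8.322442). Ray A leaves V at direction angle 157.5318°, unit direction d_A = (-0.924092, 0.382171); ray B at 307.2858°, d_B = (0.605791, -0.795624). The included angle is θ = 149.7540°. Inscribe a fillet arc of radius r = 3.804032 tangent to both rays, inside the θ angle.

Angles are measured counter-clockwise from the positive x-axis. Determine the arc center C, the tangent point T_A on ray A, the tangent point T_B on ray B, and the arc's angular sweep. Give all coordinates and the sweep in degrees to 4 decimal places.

center=(-2.8307,-11.4448) T_A=(-1.3769,-7.9296) T_B=(0.1958,-9.1404) sweep=30.2460

bisector direction at 232.4088° = (-0.610023,-0.792383)
center distance |VC| = r/sin(θ/2) = 3.804032/sin(74.8770°) = 3.940499
C = V + |VC|·bis = (-2.8307,-11.4448)
T_A = V + ((C−V)·d_A)·d_A = V + 1.0280·d_A = (-1.3769,-7.9296)
T_B = V + ((C−V)·d_B)·d_B = V + 1.0280·d_B = (0.1958,-9.1404)
sweep = 180° − θ = 30.2460°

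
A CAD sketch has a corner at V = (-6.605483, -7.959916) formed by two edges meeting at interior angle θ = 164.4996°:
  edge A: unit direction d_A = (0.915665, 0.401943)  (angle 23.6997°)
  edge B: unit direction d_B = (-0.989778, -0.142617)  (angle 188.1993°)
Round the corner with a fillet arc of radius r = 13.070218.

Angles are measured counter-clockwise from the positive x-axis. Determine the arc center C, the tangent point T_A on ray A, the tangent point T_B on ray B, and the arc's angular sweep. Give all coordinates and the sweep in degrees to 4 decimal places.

center=(-10.2302,4.7230) T_A=(-4.9767,-7.2449) T_B=(-8.3661,-8.2136) sweep=15.5004

bisector direction at 105.9495° = (-0.274790,0.961504)
center distance |VC| = r/sin(θ/2) = 13.070218/sin(82.2498°) = 13.190710
C = V + |VC|·bis = (-10.2302,4.7230)
T_A = V + ((C−V)·d_A)·d_A = V + 1.7788·d_A = (-4.9767,-7.2449)
T_B = V + ((C−V)·d_B)·d_B = V + 1.7788·d_B = (-8.3661,-8.2136)
sweep = 180° − θ = 15.5004°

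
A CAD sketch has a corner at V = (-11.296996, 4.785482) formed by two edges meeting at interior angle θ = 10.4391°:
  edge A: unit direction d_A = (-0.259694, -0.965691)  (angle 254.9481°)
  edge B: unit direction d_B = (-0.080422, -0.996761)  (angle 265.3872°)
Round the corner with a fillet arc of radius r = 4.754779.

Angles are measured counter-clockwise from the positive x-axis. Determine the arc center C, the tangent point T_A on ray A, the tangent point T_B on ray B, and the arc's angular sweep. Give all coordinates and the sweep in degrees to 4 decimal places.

center=(-20.2223,-46.7130) T_A=(-24.8139,-45.4782) T_B=(-15.4829,-47.0954) sweep=169.5609

bisector direction at 260.1677° = (-0.170766,-0.985312)
center distance |VC| = r/sin(θ/2) = 4.754779/sin(5.2195°) = 52.266181
C = V + |VC|·bis = (-20.2223,-46.7130)
T_A = V + ((C−V)·d_A)·d_A = V + 52.0495·d_A = (-24.8139,-45.4782)
T_B = V + ((C−V)·d_B)·d_B = V + 52.0495·d_B = (-15.4829,-47.0954)
sweep = 180° − θ = 169.5609°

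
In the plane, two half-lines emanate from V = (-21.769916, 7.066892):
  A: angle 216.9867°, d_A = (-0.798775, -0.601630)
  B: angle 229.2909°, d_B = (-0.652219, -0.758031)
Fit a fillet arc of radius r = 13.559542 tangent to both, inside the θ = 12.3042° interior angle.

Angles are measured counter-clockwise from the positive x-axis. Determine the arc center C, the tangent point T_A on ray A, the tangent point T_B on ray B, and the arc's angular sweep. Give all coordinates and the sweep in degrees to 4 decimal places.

bisector direction at 223.1388° = (-0.729699,-0.683768)
center distance |VC| = r/sin(θ/2) = 13.559542/sin(6.1521°) = 126.525803
C = V + |VC|·bis = (-114.0957,-79.4474)
T_A = V + ((C−V)·d_A)·d_A = V + 125.7971·d_A = (-122.2535,-68.6164)
T_B = V + ((C−V)·d_B)·d_B = V + 125.7971·d_B = (-103.8172,-88.2912)
sweep = 180° − θ = 167.6958°

center=(-114.0957,-79.4474) T_A=(-122.2535,-68.6164) T_B=(-103.8172,-88.2912) sweep=167.6958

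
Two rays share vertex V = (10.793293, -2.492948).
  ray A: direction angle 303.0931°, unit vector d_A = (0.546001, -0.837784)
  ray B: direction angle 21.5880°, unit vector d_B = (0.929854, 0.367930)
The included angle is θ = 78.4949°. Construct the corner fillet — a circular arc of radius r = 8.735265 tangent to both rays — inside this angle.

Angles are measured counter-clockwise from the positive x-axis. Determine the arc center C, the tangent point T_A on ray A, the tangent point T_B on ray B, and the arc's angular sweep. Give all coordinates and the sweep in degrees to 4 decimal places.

center=(23.9496,-6.6814) T_A=(16.6314,-11.4509) T_B=(20.7357,1.4411) sweep=101.5051

bisector direction at 342.3406° = (0.952876,-0.303359)
center distance |VC| = r/sin(θ/2) = 8.735265/sin(39.2475°) = 13.806966
C = V + |VC|·bis = (23.9496,-6.6814)
T_A = V + ((C−V)·d_A)·d_A = V + 10.6924·d_A = (16.6314,-11.4509)
T_B = V + ((C−V)·d_B)·d_B = V + 10.6924·d_B = (20.7357,1.4411)
sweep = 180° − θ = 101.5051°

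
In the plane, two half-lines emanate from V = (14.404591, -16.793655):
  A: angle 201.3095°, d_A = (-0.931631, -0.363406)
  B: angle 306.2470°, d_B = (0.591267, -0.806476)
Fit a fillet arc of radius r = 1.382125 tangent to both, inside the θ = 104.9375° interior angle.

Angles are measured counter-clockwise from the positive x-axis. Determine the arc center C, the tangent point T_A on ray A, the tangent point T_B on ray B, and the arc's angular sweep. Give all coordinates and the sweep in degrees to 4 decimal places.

bisector direction at 253.7783° = (-0.279356,-0.960188)
center distance |VC| = r/sin(θ/2) = 1.382125/sin(52.4688°) = 1.742860
C = V + |VC|·bis = (13.9177,-18.4671)
T_A = V + ((C−V)·d_A)·d_A = V + 1.0617·d_A = (13.4154,-17.1795)
T_B = V + ((C−V)·d_B)·d_B = V + 1.0617·d_B = (15.0324,-17.6499)
sweep = 180° − θ = 75.0625°

center=(13.9177,-18.4671) T_A=(13.4154,-17.1795) T_B=(15.0324,-17.6499) sweep=75.0625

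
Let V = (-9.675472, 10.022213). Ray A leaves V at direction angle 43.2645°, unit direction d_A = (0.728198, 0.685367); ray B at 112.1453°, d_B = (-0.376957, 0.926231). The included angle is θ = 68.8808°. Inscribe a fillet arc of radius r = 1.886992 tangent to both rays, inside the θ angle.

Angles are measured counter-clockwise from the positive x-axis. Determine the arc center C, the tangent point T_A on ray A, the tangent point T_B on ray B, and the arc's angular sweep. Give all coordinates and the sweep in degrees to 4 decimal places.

center=(-8.9650,13.2823) T_A=(-7.6717,11.9082) T_B=(-10.7128,12.5709) sweep=111.1192

bisector direction at 77.7049° = (0.212947,0.977064)
center distance |VC| = r/sin(θ/2) = 1.886992/sin(34.4404°) = 3.336569
C = V + |VC|·bis = (-8.9650,13.2823)
T_A = V + ((C−V)·d_A)·d_A = V + 2.7517·d_A = (-7.6717,11.9082)
T_B = V + ((C−V)·d_B)·d_B = V + 2.7517·d_B = (-10.7128,12.5709)
sweep = 180° − θ = 111.1192°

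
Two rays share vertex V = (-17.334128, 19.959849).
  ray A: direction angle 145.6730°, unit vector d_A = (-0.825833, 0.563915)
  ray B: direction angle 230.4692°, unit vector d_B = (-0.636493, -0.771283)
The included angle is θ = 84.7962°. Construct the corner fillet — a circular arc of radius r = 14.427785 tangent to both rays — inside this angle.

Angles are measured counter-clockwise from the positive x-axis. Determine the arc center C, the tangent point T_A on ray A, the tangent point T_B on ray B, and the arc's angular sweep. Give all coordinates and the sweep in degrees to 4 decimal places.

center=(-38.5196,16.9556) T_A=(-30.3835,28.8706) T_B=(-27.3917,7.7724) sweep=95.2038

bisector direction at 188.0711° = (-0.990095,-0.140402)
center distance |VC| = r/sin(θ/2) = 14.427785/sin(42.3981°) = 21.397387
C = V + |VC|·bis = (-38.5196,16.9556)
T_A = V + ((C−V)·d_A)·d_A = V + 15.8015·d_A = (-30.3835,28.8706)
T_B = V + ((C−V)·d_B)·d_B = V + 15.8015·d_B = (-27.3917,7.7724)
sweep = 180° − θ = 95.2038°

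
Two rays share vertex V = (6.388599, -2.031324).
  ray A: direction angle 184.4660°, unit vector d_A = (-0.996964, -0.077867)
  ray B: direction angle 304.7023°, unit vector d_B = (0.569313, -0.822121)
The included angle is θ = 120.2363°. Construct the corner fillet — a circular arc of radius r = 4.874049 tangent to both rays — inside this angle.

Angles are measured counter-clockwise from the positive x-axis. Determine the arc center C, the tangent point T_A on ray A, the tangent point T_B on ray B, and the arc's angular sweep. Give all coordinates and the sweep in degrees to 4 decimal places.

center=(3.9760,-7.1087) T_A=(3.5965,-2.2494) T_B=(7.9830,-4.3338) sweep=59.7637

bisector direction at 244.5842° = (-0.429185,-0.903217)
center distance |VC| = r/sin(θ/2) = 4.874049/sin(60.1181°) = 5.621386
C = V + |VC|·bis = (3.9760,-7.1087)
T_A = V + ((C−V)·d_A)·d_A = V + 2.8006·d_A = (3.5965,-2.2494)
T_B = V + ((C−V)·d_B)·d_B = V + 2.8006·d_B = (7.9830,-4.3338)
sweep = 180° − θ = 59.7637°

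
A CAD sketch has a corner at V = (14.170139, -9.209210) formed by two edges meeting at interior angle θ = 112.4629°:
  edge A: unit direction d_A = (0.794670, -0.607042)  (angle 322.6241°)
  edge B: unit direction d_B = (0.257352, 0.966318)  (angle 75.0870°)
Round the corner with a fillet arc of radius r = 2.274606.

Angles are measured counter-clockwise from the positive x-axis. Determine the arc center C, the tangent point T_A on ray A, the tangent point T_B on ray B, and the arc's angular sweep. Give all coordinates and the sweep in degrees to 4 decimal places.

center=(16.7595,-8.3249) T_A=(15.3788,-10.1325) T_B=(14.5615,-7.7395) sweep=67.5371

bisector direction at 18.8555° = (0.946336,0.323183)
center distance |VC| = r/sin(θ/2) = 2.274606/sin(56.2315°) = 2.736237
C = V + |VC|·bis = (16.7595,-8.3249)
T_A = V + ((C−V)·d_A)·d_A = V + 1.5209·d_A = (15.3788,-10.1325)
T_B = V + ((C−V)·d_B)·d_B = V + 1.5209·d_B = (14.5615,-7.7395)
sweep = 180° − θ = 67.5371°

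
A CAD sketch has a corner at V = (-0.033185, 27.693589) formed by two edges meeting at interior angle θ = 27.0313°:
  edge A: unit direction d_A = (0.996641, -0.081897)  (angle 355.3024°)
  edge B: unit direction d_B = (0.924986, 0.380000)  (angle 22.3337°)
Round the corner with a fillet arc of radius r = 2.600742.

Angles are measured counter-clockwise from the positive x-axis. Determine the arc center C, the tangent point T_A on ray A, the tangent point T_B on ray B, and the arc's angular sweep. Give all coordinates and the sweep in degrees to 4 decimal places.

center=(10.9633,29.3995) T_A=(10.7503,26.8075) T_B=(9.9750,31.8051) sweep=152.9687

bisector direction at 8.8180° = (0.988180,0.153297)
center distance |VC| = r/sin(θ/2) = 2.600742/sin(13.5157°) = 11.128028
C = V + |VC|·bis = (10.9633,29.3995)
T_A = V + ((C−V)·d_A)·d_A = V + 10.8198·d_A = (10.7503,26.8075)
T_B = V + ((C−V)·d_B)·d_B = V + 10.8198·d_B = (9.9750,31.8051)
sweep = 180° − θ = 152.9687°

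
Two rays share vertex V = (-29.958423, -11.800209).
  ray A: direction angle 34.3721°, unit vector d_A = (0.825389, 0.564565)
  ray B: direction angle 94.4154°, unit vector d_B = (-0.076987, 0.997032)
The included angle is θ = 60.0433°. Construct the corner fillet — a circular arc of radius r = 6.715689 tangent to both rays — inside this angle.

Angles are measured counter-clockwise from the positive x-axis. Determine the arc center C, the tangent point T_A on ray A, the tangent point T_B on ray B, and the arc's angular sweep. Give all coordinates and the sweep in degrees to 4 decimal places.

bisector direction at 64.3938° = (0.432184,0.901785)
center distance |VC| = r/sin(θ/2) = 6.715689/sin(30.0217°) = 13.422594
C = V + |VC|·bis = (-24.1574,0.3041)
T_A = V + ((C−V)·d_A)·d_A = V + 11.6218·d_A = (-20.3659,-5.2390)
T_B = V + ((C−V)·d_B)·d_B = V + 11.6218·d_B = (-30.8531,-0.2129)
sweep = 180° − θ = 119.9567°

center=(-24.1574,0.3041) T_A=(-20.3659,-5.2390) T_B=(-30.8531,-0.2129) sweep=119.9567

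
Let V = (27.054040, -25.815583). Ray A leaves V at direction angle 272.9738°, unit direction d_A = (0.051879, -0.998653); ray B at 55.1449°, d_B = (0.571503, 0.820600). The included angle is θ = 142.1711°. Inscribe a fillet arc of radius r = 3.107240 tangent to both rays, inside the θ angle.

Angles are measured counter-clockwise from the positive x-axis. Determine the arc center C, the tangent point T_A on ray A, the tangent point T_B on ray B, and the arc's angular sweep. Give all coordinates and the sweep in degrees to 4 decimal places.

center=(30.2123,-26.7177) T_A=(27.1093,-26.8789) T_B=(27.6625,-24.9419) sweep=37.8289

bisector direction at 344.0593° = (0.961547,-0.274641)
center distance |VC| = r/sin(θ/2) = 3.107240/sin(71.0855°) = 3.284596
C = V + |VC|·bis = (30.2123,-26.7177)
T_A = V + ((C−V)·d_A)·d_A = V + 1.0647·d_A = (27.1093,-26.8789)
T_B = V + ((C−V)·d_B)·d_B = V + 1.0647·d_B = (27.6625,-24.9419)
sweep = 180° − θ = 37.8289°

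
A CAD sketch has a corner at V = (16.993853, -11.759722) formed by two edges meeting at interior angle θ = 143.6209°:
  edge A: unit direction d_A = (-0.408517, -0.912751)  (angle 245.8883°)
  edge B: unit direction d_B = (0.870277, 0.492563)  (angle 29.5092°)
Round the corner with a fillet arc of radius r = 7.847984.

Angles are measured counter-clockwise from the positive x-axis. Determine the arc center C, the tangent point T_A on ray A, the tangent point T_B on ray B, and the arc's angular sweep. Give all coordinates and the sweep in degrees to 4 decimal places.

center=(23.1037,-17.3195) T_A=(15.9404,-14.1134) T_B=(19.2380,-10.4895) sweep=36.3791

bisector direction at 317.6987° = (0.739616,-0.673029)
center distance |VC| = r/sin(θ/2) = 7.847984/sin(71.8105°) = 8.260784
C = V + |VC|·bis = (23.1037,-17.3195)
T_A = V + ((C−V)·d_A)·d_A = V + 2.5787·d_A = (15.9404,-14.1134)
T_B = V + ((C−V)·d_B)·d_B = V + 2.5787·d_B = (19.2380,-10.4895)
sweep = 180° − θ = 36.3791°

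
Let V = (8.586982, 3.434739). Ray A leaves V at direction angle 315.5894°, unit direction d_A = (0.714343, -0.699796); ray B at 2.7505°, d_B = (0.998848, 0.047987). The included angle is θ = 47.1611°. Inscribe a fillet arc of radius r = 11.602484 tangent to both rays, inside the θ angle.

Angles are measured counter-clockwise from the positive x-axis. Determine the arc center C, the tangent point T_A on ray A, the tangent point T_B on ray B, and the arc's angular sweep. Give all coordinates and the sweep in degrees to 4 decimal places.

bisector direction at 339.1700° = (0.934639,-0.355597)
center distance |VC| = r/sin(θ/2) = 11.602484/sin(23.5805°) = 29.003459
C = V + |VC|·bis = (35.6948,-6.8788)
T_A = V + ((C−V)·d_A)·d_A = V + 26.5816·d_A = (27.5754,-15.1670)
T_B = V + ((C−V)·d_B)·d_B = V + 26.5816·d_B = (35.1380,4.7103)
sweep = 180° − θ = 132.8389°

center=(35.6948,-6.8788) T_A=(27.5754,-15.1670) T_B=(35.1380,4.7103) sweep=132.8389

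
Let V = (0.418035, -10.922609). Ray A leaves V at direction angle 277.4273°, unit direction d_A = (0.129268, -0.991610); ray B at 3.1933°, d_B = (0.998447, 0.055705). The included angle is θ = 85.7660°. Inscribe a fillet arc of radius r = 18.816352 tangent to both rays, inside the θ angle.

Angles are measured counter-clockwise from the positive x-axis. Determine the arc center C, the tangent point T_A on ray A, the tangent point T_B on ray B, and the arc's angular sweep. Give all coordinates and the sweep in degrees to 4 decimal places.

bisector direction at 320.3103° = (0.769514,-0.638629)
center distance |VC| = r/sin(θ/2) = 18.816352/sin(42.8830°) = 27.650633
C = V + |VC|·bis = (21.6956,-28.5811)
T_A = V + ((C−V)·d_A)·d_A = V + 20.2609·d_A = (3.0371,-31.0135)
T_B = V + ((C−V)·d_B)·d_B = V + 20.2609·d_B = (20.6474,-9.7940)
sweep = 180° − θ = 94.2340°

center=(21.6956,-28.5811) T_A=(3.0371,-31.0135) T_B=(20.6474,-9.7940) sweep=94.2340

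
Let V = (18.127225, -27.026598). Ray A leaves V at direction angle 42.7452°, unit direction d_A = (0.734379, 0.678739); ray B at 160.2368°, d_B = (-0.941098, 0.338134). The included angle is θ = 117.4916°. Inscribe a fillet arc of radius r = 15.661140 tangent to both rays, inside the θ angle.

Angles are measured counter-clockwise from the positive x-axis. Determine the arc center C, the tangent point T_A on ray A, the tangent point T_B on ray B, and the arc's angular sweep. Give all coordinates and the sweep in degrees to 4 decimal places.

center=(14.4777,-9.0740) T_A=(25.1075,-20.5752) T_B=(9.1821,-23.8126) sweep=62.5084

bisector direction at 101.4910° = (-0.199214,0.979956)
center distance |VC| = r/sin(θ/2) = 15.661140/sin(58.7458°) = 18.319826
C = V + |VC|·bis = (14.4777,-9.0740)
T_A = V + ((C−V)·d_A)·d_A = V + 9.5050·d_A = (25.1075,-20.5752)
T_B = V + ((C−V)·d_B)·d_B = V + 9.5050·d_B = (9.1821,-23.8126)
sweep = 180° − θ = 62.5084°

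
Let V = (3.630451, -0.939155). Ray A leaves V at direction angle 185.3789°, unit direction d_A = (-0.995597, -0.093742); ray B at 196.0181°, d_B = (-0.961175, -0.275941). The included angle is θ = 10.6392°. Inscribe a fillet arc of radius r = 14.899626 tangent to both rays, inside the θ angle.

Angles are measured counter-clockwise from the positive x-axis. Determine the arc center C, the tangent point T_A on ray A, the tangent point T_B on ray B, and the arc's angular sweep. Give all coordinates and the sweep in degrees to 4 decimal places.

center=(-154.2861,-30.7735) T_A=(-155.6828,-15.9395) T_B=(-150.1747,-45.0947) sweep=169.3608

bisector direction at 190.6985° = (-0.982618,-0.185641)
center distance |VC| = r/sin(θ/2) = 14.899626/sin(5.3196°) = 160.710091
C = V + |VC|·bis = (-154.2861,-30.7735)
T_A = V + ((C−V)·d_A)·d_A = V + 160.0179·d_A = (-155.6828,-15.9395)
T_B = V + ((C−V)·d_B)·d_B = V + 160.0179·d_B = (-150.1747,-45.0947)
sweep = 180° − θ = 169.3608°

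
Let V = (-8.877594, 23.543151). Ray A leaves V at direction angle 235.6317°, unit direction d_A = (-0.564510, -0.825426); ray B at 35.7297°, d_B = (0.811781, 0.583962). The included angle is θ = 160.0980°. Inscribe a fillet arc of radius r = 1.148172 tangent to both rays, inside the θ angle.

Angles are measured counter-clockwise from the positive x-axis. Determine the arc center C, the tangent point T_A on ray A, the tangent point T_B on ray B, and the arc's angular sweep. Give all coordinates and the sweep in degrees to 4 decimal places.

center=(-8.0436,22.7287) T_A=(-8.9913,23.3769) T_B=(-8.7141,23.6608) sweep=19.9020

bisector direction at 315.6807° = (0.715457,-0.698656)
center distance |VC| = r/sin(θ/2) = 1.148172/sin(80.0490°) = 1.165709
C = V + |VC|·bis = (-8.0436,22.7287)
T_A = V + ((C−V)·d_A)·d_A = V + 0.2014·d_A = (-8.9913,23.3769)
T_B = V + ((C−V)·d_B)·d_B = V + 0.2014·d_B = (-8.7141,23.6608)
sweep = 180° − θ = 19.9020°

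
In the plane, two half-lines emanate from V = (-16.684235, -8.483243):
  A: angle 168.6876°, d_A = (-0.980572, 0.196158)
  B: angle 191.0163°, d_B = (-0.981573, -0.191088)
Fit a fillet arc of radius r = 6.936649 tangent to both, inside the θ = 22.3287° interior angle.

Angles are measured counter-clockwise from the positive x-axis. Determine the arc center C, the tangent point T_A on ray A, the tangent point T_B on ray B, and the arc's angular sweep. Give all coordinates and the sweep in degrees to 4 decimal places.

bisector direction at 179.8520° = (-0.999997,0.002584)
center distance |VC| = r/sin(θ/2) = 6.936649/sin(11.1644°) = 35.825366
C = V + |VC|·bis = (-52.5095,-8.3907)
T_A = V + ((C−V)·d_A)·d_A = V + 35.1474·d_A = (-51.1488,-1.5888)
T_B = V + ((C−V)·d_B)·d_B = V + 35.1474·d_B = (-51.1840,-15.1995)
sweep = 180° − θ = 157.6713°

center=(-52.5095,-8.3907) T_A=(-51.1488,-1.5888) T_B=(-51.1840,-15.1995) sweep=157.6713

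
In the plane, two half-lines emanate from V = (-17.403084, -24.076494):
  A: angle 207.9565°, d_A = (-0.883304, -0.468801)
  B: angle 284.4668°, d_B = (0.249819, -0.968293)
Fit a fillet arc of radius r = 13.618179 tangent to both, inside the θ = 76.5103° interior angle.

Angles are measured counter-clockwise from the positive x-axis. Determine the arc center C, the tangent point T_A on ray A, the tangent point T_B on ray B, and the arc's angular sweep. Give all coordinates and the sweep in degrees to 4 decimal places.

center=(-26.2747,-44.2023) T_A=(-32.6590,-32.1733) T_B=(-13.0884,-40.8002) sweep=103.4897

bisector direction at 246.2117° = (-0.403359,-0.915042)
center distance |VC| = r/sin(θ/2) = 13.618179/sin(38.2552°) = 21.994443
C = V + |VC|·bis = (-26.2747,-44.2023)
T_A = V + ((C−V)·d_A)·d_A = V + 17.2714·d_A = (-32.6590,-32.1733)
T_B = V + ((C−V)·d_B)·d_B = V + 17.2714·d_B = (-13.0884,-40.8002)
sweep = 180° − θ = 103.4897°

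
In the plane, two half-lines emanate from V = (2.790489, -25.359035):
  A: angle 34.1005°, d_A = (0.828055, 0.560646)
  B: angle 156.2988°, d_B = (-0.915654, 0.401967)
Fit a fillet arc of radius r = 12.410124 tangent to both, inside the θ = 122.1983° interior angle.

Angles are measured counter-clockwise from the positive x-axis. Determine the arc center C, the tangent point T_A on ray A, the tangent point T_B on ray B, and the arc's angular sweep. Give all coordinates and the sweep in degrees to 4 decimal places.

bisector direction at 95.1996° = (-0.090626,0.995885)
center distance |VC| = r/sin(θ/2) = 12.410124/sin(61.0992°) = 14.175589
C = V + |VC|·bis = (1.5058,-11.2418)
T_A = V + ((C−V)·d_A)·d_A = V + 6.8510·d_A = (8.4635,-21.5180)
T_B = V + ((C−V)·d_B)·d_B = V + 6.8510·d_B = (-3.4827,-22.6052)
sweep = 180° − θ = 57.8017°

center=(1.5058,-11.2418) T_A=(8.4635,-21.5180) T_B=(-3.4827,-22.6052) sweep=57.8017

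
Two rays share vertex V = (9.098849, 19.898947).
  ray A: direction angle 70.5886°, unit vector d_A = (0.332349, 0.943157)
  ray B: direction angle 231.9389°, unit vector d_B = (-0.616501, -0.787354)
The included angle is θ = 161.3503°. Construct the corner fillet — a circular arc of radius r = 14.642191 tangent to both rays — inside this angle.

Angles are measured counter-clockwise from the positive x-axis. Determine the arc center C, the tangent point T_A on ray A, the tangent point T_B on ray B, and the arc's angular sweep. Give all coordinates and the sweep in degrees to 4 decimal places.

bisector direction at 151.2637° = (-0.876842,0.480778)
center distance |VC| = r/sin(θ/2) = 14.642191/sin(80.6752°) = 14.838271
C = V + |VC|·bis = (-3.9120,27.0329)
T_A = V + ((C−V)·d_A)·d_A = V + 2.4043·d_A = (9.8979,22.1666)
T_B = V + ((C−V)·d_B)·d_B = V + 2.4043·d_B = (7.6166,18.0059)
sweep = 180° − θ = 18.6497°

center=(-3.9120,27.0329) T_A=(9.8979,22.1666) T_B=(7.6166,18.0059) sweep=18.6497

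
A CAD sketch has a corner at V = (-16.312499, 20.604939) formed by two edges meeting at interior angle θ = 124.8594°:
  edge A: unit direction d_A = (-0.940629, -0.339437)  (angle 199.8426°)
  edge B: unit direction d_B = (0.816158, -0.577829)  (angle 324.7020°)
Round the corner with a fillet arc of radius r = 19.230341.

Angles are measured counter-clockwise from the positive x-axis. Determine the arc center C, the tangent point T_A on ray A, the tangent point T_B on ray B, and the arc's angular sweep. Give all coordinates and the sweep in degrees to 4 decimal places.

bisector direction at 262.2723° = (-0.134465,-0.990918)
center distance |VC| = r/sin(θ/2) = 19.230341/sin(62.4297°) = 21.693812
C = V + |VC|·bis = (-19.2296,-0.8919)
T_A = V + ((C−V)·d_A)·d_A = V + 10.0407·d_A = (-25.7571,17.1968)
T_B = V + ((C−V)·d_B)·d_B = V + 10.0407·d_B = (-8.1177,14.8031)
sweep = 180° − θ = 55.1406°

center=(-19.2296,-0.8919) T_A=(-25.7571,17.1968) T_B=(-8.1177,14.8031) sweep=55.1406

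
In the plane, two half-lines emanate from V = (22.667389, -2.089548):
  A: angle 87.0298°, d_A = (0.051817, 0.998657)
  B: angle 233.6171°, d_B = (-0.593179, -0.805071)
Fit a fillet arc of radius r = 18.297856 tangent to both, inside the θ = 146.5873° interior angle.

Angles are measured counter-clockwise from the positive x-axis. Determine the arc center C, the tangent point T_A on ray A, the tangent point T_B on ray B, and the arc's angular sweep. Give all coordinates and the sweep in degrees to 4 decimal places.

center=(4.6787,4.3430) T_A=(22.9520,3.3949) T_B=(19.4098,-6.5109) sweep=33.4127

bisector direction at 160.3235° = (-0.941608,0.336710)
center distance |VC| = r/sin(θ/2) = 18.297856/sin(73.2936°) = 19.104233
C = V + |VC|·bis = (4.6787,4.3430)
T_A = V + ((C−V)·d_A)·d_A = V + 5.4918·d_A = (22.9520,3.3949)
T_B = V + ((C−V)·d_B)·d_B = V + 5.4918·d_B = (19.4098,-6.5109)
sweep = 180° − θ = 33.4127°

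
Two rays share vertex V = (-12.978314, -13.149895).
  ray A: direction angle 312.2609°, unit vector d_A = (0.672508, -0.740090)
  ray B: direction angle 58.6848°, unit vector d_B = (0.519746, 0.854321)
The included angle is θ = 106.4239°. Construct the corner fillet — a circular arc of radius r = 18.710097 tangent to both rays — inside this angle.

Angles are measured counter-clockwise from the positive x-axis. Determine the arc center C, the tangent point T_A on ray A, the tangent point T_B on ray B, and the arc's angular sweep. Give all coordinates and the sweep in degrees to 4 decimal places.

bisector direction at 5.4729° = (0.995442,0.095374)
center distance |VC| = r/sin(θ/2) = 18.710097/sin(53.2120°) = 23.362615
C = V + |VC|·bis = (10.2778,-10.9217)
T_A = V + ((C−V)·d_A)·d_A = V + 13.9909·d_A = (-3.5694,-23.5044)
T_B = V + ((C−V)·d_B)·d_B = V + 13.9909·d_B = (-5.7066,-1.1972)
sweep = 180° − θ = 73.5761°

center=(10.2778,-10.9217) T_A=(-3.5694,-23.5044) T_B=(-5.7066,-1.1972) sweep=73.5761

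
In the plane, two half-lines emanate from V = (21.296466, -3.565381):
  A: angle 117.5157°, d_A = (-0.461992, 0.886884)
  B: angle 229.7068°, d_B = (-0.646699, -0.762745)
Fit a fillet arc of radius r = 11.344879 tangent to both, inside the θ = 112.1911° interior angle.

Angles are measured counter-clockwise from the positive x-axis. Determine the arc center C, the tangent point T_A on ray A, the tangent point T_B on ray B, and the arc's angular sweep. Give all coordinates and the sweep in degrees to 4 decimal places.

center=(7.7123,-2.0444) T_A=(17.7739,3.1969) T_B=(16.3656,-9.3811) sweep=67.8089

bisector direction at 173.6112° = (-0.993790,0.111274)
center distance |VC| = r/sin(θ/2) = 11.344879/sin(56.0956°) = 13.669040
C = V + |VC|·bis = (7.7123,-2.0444)
T_A = V + ((C−V)·d_A)·d_A = V + 7.6247·d_A = (17.7739,3.1969)
T_B = V + ((C−V)·d_B)·d_B = V + 7.6247·d_B = (16.3656,-9.3811)
sweep = 180° − θ = 67.8089°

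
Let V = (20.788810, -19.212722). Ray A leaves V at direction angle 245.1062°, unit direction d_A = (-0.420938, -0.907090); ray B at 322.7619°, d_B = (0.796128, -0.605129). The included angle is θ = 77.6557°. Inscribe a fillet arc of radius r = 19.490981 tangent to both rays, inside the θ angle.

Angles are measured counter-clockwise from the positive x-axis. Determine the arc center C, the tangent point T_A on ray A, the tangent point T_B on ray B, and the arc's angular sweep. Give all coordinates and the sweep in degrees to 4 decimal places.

bisector direction at 283.9340° = (0.240805,-0.970574)
center distance |VC| = r/sin(θ/2) = 19.490981/sin(38.8278°) = 31.086959
C = V + |VC|·bis = (28.2747,-49.3849)
T_A = V + ((C−V)·d_A)·d_A = V + 24.2178·d_A = (10.5946,-41.1804)
T_B = V + ((C−V)·d_B)·d_B = V + 24.2178·d_B = (40.0693,-33.8676)
sweep = 180° − θ = 102.3443°

center=(28.2747,-49.3849) T_A=(10.5946,-41.1804) T_B=(40.0693,-33.8676) sweep=102.3443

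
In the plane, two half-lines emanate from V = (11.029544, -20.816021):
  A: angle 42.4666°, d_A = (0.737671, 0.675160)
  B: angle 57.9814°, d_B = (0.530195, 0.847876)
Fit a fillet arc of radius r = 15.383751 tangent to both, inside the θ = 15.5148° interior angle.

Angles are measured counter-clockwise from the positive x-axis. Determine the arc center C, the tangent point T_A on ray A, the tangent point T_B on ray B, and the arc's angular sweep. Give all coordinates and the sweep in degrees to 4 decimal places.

bisector direction at 50.2240° = (0.639788,0.768552)
center distance |VC| = r/sin(θ/2) = 15.383751/sin(7.7574°) = 113.971521
C = V + |VC|·bis = (83.9471,66.7770)
T_A = V + ((C−V)·d_A)·d_A = V + 112.9285·d_A = (94.3336,55.4288)
T_B = V + ((C−V)·d_B)·d_B = V + 112.9285·d_B = (70.9036,74.9334)
sweep = 180° − θ = 164.4852°

center=(83.9471,66.7770) T_A=(94.3336,55.4288) T_B=(70.9036,74.9334) sweep=164.4852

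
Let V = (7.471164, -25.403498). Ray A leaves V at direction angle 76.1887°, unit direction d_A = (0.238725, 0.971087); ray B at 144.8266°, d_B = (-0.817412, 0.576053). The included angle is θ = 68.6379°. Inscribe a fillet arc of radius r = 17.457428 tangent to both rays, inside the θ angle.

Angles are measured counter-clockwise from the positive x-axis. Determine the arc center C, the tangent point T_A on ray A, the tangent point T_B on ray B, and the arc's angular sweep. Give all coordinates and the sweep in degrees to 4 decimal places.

center=(-3.3765,3.5981) T_A=(13.5762,-0.5694) T_B=(-13.4329,-10.6718) sweep=111.3621

bisector direction at 110.5076° = (-0.350332,0.936625)
center distance |VC| = r/sin(θ/2) = 17.457428/sin(34.3190°) = 30.963908
C = V + |VC|·bis = (-3.3765,3.5981)
T_A = V + ((C−V)·d_A)·d_A = V + 25.5735·d_A = (13.5762,-0.5694)
T_B = V + ((C−V)·d_B)·d_B = V + 25.5735·d_B = (-13.4329,-10.6718)
sweep = 180° − θ = 111.3621°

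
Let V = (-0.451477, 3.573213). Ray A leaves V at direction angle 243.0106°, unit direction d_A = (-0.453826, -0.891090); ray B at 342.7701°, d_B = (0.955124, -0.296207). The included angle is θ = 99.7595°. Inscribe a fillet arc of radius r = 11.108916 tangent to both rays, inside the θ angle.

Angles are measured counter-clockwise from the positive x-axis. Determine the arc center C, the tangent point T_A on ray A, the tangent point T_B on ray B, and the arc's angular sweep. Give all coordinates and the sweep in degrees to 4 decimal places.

bisector direction at 292.8904° = (0.388969,-0.921251)
center distance |VC| = r/sin(θ/2) = 11.108916/sin(49.8798°) = 14.527275
C = V + |VC|·bis = (5.1992,-9.8101)
T_A = V + ((C−V)·d_A)·d_A = V + 9.3613·d_A = (-4.6999,-4.7685)
T_B = V + ((C−V)·d_B)·d_B = V + 9.3613·d_B = (8.4897,0.8003)
sweep = 180° − θ = 80.2405°

center=(5.1992,-9.8101) T_A=(-4.6999,-4.7685) T_B=(8.4897,0.8003) sweep=80.2405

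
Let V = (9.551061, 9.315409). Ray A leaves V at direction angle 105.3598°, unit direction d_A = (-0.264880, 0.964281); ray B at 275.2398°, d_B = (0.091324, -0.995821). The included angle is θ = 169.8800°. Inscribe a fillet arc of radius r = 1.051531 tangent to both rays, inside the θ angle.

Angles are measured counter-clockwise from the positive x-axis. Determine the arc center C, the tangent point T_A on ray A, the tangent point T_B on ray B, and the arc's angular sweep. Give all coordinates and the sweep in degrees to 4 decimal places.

center=(8.5124,9.1267) T_A=(9.5264,9.4052) T_B=(9.5596,9.2227) sweep=10.1200

bisector direction at 190.2998° = (-0.983886,-0.178799)
center distance |VC| = r/sin(θ/2) = 1.051531/sin(84.9400°) = 1.055645
C = V + |VC|·bis = (8.5124,9.1267)
T_A = V + ((C−V)·d_A)·d_A = V + 0.0931·d_A = (9.5264,9.4052)
T_B = V + ((C−V)·d_B)·d_B = V + 0.0931·d_B = (9.5596,9.2227)
sweep = 180° − θ = 10.1200°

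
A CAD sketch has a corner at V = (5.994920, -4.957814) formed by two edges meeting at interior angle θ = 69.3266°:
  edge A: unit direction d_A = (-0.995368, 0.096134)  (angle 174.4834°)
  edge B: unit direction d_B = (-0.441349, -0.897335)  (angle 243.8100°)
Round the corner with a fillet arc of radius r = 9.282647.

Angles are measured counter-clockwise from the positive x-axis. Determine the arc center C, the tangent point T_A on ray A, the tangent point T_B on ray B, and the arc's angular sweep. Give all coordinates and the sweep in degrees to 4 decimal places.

bisector direction at 209.1467° = (-0.873376,-0.487047)
center distance |VC| = r/sin(θ/2) = 9.282647/sin(34.6633°) = 16.321057
C = V + |VC|·bis = (-8.2595,-12.9069)
T_A = V + ((C−V)·d_A)·d_A = V + 13.4242·d_A = (-7.3671,-3.6673)
T_B = V + ((C−V)·d_B)·d_B = V + 13.4242·d_B = (0.0702,-17.0038)
sweep = 180° − θ = 110.6734°

center=(-8.2595,-12.9069) T_A=(-7.3671,-3.6673) T_B=(0.0702,-17.0038) sweep=110.6734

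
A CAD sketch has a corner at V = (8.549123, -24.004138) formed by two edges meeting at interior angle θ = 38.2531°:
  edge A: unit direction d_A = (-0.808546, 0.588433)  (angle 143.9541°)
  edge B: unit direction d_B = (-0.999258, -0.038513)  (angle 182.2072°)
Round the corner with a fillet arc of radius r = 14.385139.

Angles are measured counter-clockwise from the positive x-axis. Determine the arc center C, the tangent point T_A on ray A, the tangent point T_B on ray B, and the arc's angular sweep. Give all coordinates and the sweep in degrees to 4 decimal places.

center=(-33.4538,-11.2272) T_A=(-24.9891,0.4039) T_B=(-32.8997,-25.6017) sweep=141.7469

bisector direction at 163.0807° = (-0.956715,0.291025)
center distance |VC| = r/sin(θ/2) = 14.385139/sin(19.1266°) = 43.903211
C = V + |VC|·bis = (-33.4538,-11.2272)
T_A = V + ((C−V)·d_A)·d_A = V + 41.4796·d_A = (-24.9891,0.4039)
T_B = V + ((C−V)·d_B)·d_B = V + 41.4796·d_B = (-32.8997,-25.6017)
sweep = 180° − θ = 141.7469°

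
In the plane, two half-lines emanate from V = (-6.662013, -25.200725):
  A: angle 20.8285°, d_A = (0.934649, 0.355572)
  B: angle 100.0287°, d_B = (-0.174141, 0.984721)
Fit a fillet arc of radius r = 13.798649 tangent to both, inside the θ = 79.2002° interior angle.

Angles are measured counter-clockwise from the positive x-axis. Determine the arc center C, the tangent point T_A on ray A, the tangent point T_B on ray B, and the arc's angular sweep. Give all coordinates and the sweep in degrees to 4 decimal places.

bisector direction at 60.4286° = (0.493508,0.869741)
center distance |VC| = r/sin(θ/2) = 13.798649/sin(39.6001°) = 21.647475
C = V + |VC|·bis = (4.0212,-6.3730)
T_A = V + ((C−V)·d_A)·d_A = V + 16.6796·d_A = (8.9276,-19.2699)
T_B = V + ((C−V)·d_B)·d_B = V + 16.6796·d_B = (-9.5666,-8.7759)
sweep = 180° − θ = 100.7998°

center=(4.0212,-6.3730) T_A=(8.9276,-19.2699) T_B=(-9.5666,-8.7759) sweep=100.7998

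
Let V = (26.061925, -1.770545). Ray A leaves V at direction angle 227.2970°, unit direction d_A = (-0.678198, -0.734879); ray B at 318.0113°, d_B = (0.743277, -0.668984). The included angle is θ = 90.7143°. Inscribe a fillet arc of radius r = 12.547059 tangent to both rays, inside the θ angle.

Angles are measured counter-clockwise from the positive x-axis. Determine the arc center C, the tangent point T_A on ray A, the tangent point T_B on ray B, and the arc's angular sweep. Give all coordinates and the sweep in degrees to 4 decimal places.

center=(26.8785,-19.3863) T_A=(17.6580,-10.8769) T_B=(35.2723,-10.0603) sweep=89.2857

bisector direction at 272.6542° = (0.046307,-0.998927)
center distance |VC| = r/sin(θ/2) = 12.547059/sin(45.3571°) = 17.634640
C = V + |VC|·bis = (26.8785,-19.3863)
T_A = V + ((C−V)·d_A)·d_A = V + 12.3916·d_A = (17.6580,-10.8769)
T_B = V + ((C−V)·d_B)·d_B = V + 12.3916·d_B = (35.2723,-10.0603)
sweep = 180° − θ = 89.2857°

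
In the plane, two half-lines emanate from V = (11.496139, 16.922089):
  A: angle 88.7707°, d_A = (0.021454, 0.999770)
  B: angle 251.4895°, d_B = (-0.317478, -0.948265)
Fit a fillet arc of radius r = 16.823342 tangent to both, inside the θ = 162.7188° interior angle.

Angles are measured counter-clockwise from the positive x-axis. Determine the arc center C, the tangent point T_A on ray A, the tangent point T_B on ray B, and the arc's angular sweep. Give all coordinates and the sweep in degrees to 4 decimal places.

bisector direction at 170.1301° = (-0.985200,0.171412)
center distance |VC| = r/sin(θ/2) = 16.823342/sin(81.3594°) = 17.016476
C = V + |VC|·bis = (-5.2685,19.8389)
T_A = V + ((C−V)·d_A)·d_A = V + 2.5565·d_A = (11.5510,19.4780)
T_B = V + ((C−V)·d_B)·d_B = V + 2.5565·d_B = (10.6845,14.4979)
sweep = 180° − θ = 17.2812°

center=(-5.2685,19.8389) T_A=(11.5510,19.4780) T_B=(10.6845,14.4979) sweep=17.2812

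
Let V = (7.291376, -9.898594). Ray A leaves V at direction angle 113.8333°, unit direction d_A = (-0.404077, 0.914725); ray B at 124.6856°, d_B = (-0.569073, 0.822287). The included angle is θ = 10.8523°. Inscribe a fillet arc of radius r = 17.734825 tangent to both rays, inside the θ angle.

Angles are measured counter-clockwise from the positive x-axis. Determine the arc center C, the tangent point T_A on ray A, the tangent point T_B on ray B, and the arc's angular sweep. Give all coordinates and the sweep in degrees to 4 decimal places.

bisector direction at 119.2595° = (-0.488765,0.872415)
center distance |VC| = r/sin(θ/2) = 17.734825/sin(5.4261°) = 187.545707
C = V + |VC|·bis = (-84.3744,153.7192)
T_A = V + ((C−V)·d_A)·d_A = V + 186.7053·d_A = (-68.1519,160.8854)
T_B = V + ((C−V)·d_B)·d_B = V + 186.7053·d_B = (-98.9575,143.6268)
sweep = 180° − θ = 169.1477°

center=(-84.3744,153.7192) T_A=(-68.1519,160.8854) T_B=(-98.9575,143.6268) sweep=169.1477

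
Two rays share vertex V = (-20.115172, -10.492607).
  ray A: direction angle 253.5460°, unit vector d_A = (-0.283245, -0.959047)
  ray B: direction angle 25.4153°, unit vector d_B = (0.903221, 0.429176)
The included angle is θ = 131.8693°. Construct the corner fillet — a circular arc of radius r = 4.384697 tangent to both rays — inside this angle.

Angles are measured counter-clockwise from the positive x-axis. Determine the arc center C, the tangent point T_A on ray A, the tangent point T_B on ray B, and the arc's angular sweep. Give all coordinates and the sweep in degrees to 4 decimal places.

center=(-16.4647,-13.6125) T_A=(-20.6698,-12.3706) T_B=(-18.3465,-9.6522) sweep=48.1307

bisector direction at 319.4807° = (0.760187,-0.649705)
center distance |VC| = r/sin(θ/2) = 4.384697/sin(65.9347°) = 4.802090
C = V + |VC|·bis = (-16.4647,-13.6125)
T_A = V + ((C−V)·d_A)·d_A = V + 1.9582·d_A = (-20.6698,-12.3706)
T_B = V + ((C−V)·d_B)·d_B = V + 1.9582·d_B = (-18.3465,-9.6522)
sweep = 180° − θ = 48.1307°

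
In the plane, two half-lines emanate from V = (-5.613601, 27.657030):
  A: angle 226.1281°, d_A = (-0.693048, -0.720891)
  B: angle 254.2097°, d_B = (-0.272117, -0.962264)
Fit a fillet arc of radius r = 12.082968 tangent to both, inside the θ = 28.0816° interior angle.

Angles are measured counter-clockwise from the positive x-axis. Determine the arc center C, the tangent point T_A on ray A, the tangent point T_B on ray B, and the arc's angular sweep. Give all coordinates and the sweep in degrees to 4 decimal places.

center=(-30.3881,-15.5473) T_A=(-39.0986,-7.1732) T_B=(-18.7611,-18.8353) sweep=151.9184

bisector direction at 240.1689° = (-0.497445,-0.867496)
center distance |VC| = r/sin(θ/2) = 12.082968/sin(14.0408°) = 49.803511
C = V + |VC|·bis = (-30.3881,-15.5473)
T_A = V + ((C−V)·d_A)·d_A = V + 48.3155·d_A = (-39.0986,-7.1732)
T_B = V + ((C−V)·d_B)·d_B = V + 48.3155·d_B = (-18.7611,-18.8353)
sweep = 180° − θ = 151.9184°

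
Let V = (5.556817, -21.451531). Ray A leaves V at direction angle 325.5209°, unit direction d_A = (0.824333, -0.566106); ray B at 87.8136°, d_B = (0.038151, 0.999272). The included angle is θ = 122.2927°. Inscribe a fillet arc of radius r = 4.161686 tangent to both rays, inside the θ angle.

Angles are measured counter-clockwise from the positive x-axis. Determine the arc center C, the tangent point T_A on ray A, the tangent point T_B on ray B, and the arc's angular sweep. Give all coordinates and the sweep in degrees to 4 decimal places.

bisector direction at 26.6672° = (0.893628,0.448808)
center distance |VC| = r/sin(θ/2) = 4.161686/sin(61.1463°) = 4.751569
C = V + |VC|·bis = (9.8030,-19.3190)
T_A = V + ((C−V)·d_A)·d_A = V + 2.2930·d_A = (7.4470,-22.7496)
T_B = V + ((C−V)·d_B)·d_B = V + 2.2930·d_B = (5.6443,-19.1602)
sweep = 180° − θ = 57.7073°

center=(9.8030,-19.3190) T_A=(7.4470,-22.7496) T_B=(5.6443,-19.1602) sweep=57.7073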